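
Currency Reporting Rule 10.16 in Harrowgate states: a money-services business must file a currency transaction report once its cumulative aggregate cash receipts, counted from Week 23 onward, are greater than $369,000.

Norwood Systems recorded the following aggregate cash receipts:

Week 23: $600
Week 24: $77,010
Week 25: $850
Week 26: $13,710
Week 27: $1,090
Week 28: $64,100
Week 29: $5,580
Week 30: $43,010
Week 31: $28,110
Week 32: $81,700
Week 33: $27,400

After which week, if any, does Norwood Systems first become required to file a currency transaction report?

Through Week 23: $600
Through Week 24: $77,610
Through Week 25: $78,460
Through Week 26: $92,170
Through Week 27: $93,260
Through Week 28: $157,360
Through Week 29: $162,940
Through Week 30: $205,950
Through Week 31: $234,060
Through Week 32: $315,760
Through Week 33: $343,160
Final cumulative total $343,160 ≤ $369,000; the threshold is never exceeded.

Not triggered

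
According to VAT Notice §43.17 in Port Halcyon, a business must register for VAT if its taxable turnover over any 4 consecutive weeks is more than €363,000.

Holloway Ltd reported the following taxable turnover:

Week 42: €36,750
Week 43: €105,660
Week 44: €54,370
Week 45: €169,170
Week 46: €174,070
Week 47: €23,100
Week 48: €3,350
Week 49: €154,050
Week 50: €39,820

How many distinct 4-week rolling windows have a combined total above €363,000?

4

Week 42–Week 45: €36,750 + €105,660 + €54,370 + €169,170 = €365,950 (over)
Week 43–Week 46: €105,660 + €54,370 + €169,170 + €174,070 = €503,270 (over)
Week 44–Week 47: €54,370 + €169,170 + €174,070 + €23,100 = €420,710 (over)
Week 45–Week 48: €169,170 + €174,070 + €23,100 + €3,350 = €369,690 (over)
Week 46–Week 49: €174,070 + €23,100 + €3,350 + €154,050 = €354,570 (under)
Week 47–Week 50: €23,100 + €3,350 + €154,050 + €39,820 = €220,320 (under)
4 windows exceed the threshold.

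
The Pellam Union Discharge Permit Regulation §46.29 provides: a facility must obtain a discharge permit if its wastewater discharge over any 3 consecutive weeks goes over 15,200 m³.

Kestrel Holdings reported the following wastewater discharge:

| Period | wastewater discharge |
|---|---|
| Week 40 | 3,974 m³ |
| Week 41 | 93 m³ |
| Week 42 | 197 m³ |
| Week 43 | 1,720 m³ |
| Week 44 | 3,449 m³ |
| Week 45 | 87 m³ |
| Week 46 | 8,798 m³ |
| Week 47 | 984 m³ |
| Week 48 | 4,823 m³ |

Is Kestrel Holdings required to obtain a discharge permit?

Week 40–Week 42: 3,974 m³ + 93 m³ + 197 m³ = 4,264 m³ (under)
Week 41–Week 43: 93 m³ + 197 m³ + 1,720 m³ = 2,010 m³ (under)
Week 42–Week 44: 197 m³ + 1,720 m³ + 3,449 m³ = 5,366 m³ (under)
Week 43–Week 45: 1,720 m³ + 3,449 m³ + 87 m³ = 5,256 m³ (under)
Week 44–Week 46: 3,449 m³ + 87 m³ + 8,798 m³ = 12,334 m³ (under)
Week 45–Week 47: 87 m³ + 8,798 m³ + 984 m³ = 9,869 m³ (under)
Week 46–Week 48: 8,798 m³ + 984 m³ + 4,823 m³ = 14,605 m³ (under)
No window exceeds 15,200 m³.

No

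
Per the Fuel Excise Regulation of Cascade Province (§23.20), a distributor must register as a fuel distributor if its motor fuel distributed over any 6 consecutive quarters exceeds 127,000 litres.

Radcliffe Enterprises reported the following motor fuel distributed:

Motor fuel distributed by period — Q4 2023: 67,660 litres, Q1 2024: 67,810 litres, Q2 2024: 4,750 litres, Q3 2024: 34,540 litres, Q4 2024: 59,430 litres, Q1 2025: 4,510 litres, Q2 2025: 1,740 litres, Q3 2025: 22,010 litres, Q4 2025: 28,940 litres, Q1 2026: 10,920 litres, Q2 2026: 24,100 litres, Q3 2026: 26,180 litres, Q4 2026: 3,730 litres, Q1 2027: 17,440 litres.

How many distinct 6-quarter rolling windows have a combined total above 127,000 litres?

Q4 2023–Q1 2025: 67,660 litres + 67,810 litres + 4,750 litres + 34,540 litres + 59,430 litres + 4,510 litres = 238,700 litres (over)
Q1 2024–Q2 2025: 67,810 litres + 4,750 litres + 34,540 litres + 59,430 litres + 4,510 litres + 1,740 litres = 172,780 litres (over)
Q2 2024–Q3 2025: 4,750 litres + 34,540 litres + 59,430 litres + 4,510 litres + 1,740 litres + 22,010 litres = 126,980 litres (under)
Q3 2024–Q4 2025: 34,540 litres + 59,430 litres + 4,510 litres + 1,740 litres + 22,010 litres + 28,940 litres = 151,170 litres (over)
Q4 2024–Q1 2026: 59,430 litres + 4,510 litres + 1,740 litres + 22,010 litres + 28,940 litres + 10,920 litres = 127,550 litres (over)
Q1 2025–Q2 2026: 4,510 litres + 1,740 litres + 22,010 litres + 28,940 litres + 10,920 litres + 24,100 litres = 92,220 litres (under)
Q2 2025–Q3 2026: 1,740 litres + 22,010 litres + 28,940 litres + 10,920 litres + 24,100 litres + 26,180 litres = 113,890 litres (under)
Q3 2025–Q4 2026: 22,010 litres + 28,940 litres + 10,920 litres + 24,100 litres + 26,180 litres + 3,730 litres = 115,880 litres (under)
Q4 2025–Q1 2027: 28,940 litres + 10,920 litres + 24,100 litres + 26,180 litres + 3,730 litres + 17,440 litres = 111,310 litres (under)
4 windows exceed the threshold.

4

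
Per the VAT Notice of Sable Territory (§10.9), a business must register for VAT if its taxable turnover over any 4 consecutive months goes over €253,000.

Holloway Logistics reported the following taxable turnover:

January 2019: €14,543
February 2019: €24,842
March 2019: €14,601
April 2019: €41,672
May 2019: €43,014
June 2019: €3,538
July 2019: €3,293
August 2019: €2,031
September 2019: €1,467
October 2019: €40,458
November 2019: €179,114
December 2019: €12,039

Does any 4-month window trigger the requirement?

No

January 2019–April 2019: €14,543 + €24,842 + €14,601 + €41,672 = €95,658 (under)
February 2019–May 2019: €24,842 + €14,601 + €41,672 + €43,014 = €124,129 (under)
March 2019–June 2019: €14,601 + €41,672 + €43,014 + €3,538 = €102,825 (under)
April 2019–July 2019: €41,672 + €43,014 + €3,538 + €3,293 = €91,517 (under)
May 2019–August 2019: €43,014 + €3,538 + €3,293 + €2,031 = €51,876 (under)
June 2019–September 2019: €3,538 + €3,293 + €2,031 + €1,467 = €10,329 (under)
July 2019–October 2019: €3,293 + €2,031 + €1,467 + €40,458 = €47,249 (under)
August 2019–November 2019: €2,031 + €1,467 + €40,458 + €179,114 = €223,070 (under)
September 2019–December 2019: €1,467 + €40,458 + €179,114 + €12,039 = €233,078 (under)
No window exceeds €253,000.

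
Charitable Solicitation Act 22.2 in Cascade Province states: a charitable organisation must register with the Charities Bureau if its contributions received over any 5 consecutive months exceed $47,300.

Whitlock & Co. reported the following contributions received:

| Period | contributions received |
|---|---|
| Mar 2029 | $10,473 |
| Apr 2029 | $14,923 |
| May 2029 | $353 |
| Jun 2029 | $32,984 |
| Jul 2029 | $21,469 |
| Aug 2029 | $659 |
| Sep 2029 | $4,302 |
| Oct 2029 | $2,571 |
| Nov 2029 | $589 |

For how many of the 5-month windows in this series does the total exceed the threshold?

Mar 2029–Jul 2029: $10,473 + $14,923 + $353 + $32,984 + $21,469 = $80,202 (over)
Apr 2029–Aug 2029: $14,923 + $353 + $32,984 + $21,469 + $659 = $70,388 (over)
May 2029–Sep 2029: $353 + $32,984 + $21,469 + $659 + $4,302 = $59,767 (over)
Jun 2029–Oct 2029: $32,984 + $21,469 + $659 + $4,302 + $2,571 = $61,985 (over)
Jul 2029–Nov 2029: $21,469 + $659 + $4,302 + $2,571 + $589 = $29,590 (under)
4 windows exceed the threshold.

4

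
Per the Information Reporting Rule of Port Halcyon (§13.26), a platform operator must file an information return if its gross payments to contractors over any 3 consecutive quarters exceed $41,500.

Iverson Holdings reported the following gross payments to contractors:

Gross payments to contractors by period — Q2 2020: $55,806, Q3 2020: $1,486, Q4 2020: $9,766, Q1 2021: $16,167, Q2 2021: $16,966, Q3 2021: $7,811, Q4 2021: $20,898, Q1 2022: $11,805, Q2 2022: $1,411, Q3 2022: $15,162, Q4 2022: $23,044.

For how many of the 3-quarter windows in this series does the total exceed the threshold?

Q2 2020–Q4 2020: $55,806 + $1,486 + $9,766 = $67,058 (over)
Q3 2020–Q1 2021: $1,486 + $9,766 + $16,167 = $27,419 (under)
Q4 2020–Q2 2021: $9,766 + $16,167 + $16,966 = $42,899 (over)
Q1 2021–Q3 2021: $16,167 + $16,966 + $7,811 = $40,944 (under)
Q2 2021–Q4 2021: $16,966 + $7,811 + $20,898 = $45,675 (over)
Q3 2021–Q1 2022: $7,811 + $20,898 + $11,805 = $40,514 (under)
Q4 2021–Q2 2022: $20,898 + $11,805 + $1,411 = $34,114 (under)
Q1 2022–Q3 2022: $11,805 + $1,411 + $15,162 = $28,378 (under)
Q2 2022–Q4 2022: $1,411 + $15,162 + $23,044 = $39,617 (under)
3 windows exceed the threshold.

3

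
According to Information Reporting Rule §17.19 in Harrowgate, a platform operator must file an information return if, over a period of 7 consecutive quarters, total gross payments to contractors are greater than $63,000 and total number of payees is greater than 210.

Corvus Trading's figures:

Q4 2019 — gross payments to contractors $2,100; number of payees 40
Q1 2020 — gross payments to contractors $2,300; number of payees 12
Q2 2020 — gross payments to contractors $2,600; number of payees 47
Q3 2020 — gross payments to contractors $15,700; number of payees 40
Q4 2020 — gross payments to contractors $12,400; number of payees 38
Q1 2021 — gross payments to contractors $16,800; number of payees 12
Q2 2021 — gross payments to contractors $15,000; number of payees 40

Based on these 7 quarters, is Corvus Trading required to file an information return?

Total gross payments to contractors: $2,100 + $2,300 + $2,600 + $15,700 + $12,400 + $16,800 + $15,000 = $66,900 (> $63,000).
Total number of payees: 40 + 12 + 47 + 40 + 38 + 12 + 40 = 229 (> 210).
The test is 'and': both thresholds are exceeded.

Yes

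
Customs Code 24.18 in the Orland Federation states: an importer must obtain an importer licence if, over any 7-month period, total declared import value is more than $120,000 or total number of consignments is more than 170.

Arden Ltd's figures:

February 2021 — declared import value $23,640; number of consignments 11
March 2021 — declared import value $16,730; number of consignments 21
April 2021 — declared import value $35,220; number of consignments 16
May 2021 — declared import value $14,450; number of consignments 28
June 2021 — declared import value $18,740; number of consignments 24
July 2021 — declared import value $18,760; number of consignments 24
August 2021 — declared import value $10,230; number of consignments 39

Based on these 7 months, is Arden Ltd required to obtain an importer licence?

Yes

Total declared import value: $23,640 + $16,730 + $35,220 + $14,450 + $18,740 + $18,760 + $10,230 = $137,770 (> $120,000).
Total number of consignments: 11 + 21 + 16 + 28 + 24 + 24 + 39 = 163 (≤ 170).
The test is 'or': at least one threshold is exceeded.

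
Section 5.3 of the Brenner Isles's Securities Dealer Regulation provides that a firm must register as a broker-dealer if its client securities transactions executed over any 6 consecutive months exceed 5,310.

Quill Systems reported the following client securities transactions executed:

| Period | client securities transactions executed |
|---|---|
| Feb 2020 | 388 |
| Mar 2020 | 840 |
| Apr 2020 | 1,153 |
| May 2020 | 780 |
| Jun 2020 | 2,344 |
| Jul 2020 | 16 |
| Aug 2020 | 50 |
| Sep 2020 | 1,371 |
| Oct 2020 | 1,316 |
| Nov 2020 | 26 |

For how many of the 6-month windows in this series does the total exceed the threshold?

3

Feb 2020–Jul 2020: 388 + 840 + 1,153 + 780 + 2,344 + 16 = 5,521 (over)
Mar 2020–Aug 2020: 840 + 1,153 + 780 + 2,344 + 16 + 50 = 5,183 (under)
Apr 2020–Sep 2020: 1,153 + 780 + 2,344 + 16 + 50 + 1,371 = 5,714 (over)
May 2020–Oct 2020: 780 + 2,344 + 16 + 50 + 1,371 + 1,316 = 5,877 (over)
Jun 2020–Nov 2020: 2,344 + 16 + 50 + 1,371 + 1,316 + 26 = 5,123 (under)
3 windows exceed the threshold.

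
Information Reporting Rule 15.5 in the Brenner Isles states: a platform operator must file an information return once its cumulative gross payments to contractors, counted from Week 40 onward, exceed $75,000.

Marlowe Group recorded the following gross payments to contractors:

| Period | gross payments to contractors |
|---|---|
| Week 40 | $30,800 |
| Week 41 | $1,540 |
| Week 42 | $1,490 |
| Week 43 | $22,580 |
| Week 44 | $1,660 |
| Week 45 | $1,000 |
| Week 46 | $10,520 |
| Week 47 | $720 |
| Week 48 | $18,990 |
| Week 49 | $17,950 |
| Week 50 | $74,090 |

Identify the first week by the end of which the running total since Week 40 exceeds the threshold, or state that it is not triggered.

Week 48

Through Week 40: $30,800
Through Week 41: $32,340
Through Week 42: $33,830
Through Week 43: $56,410
Through Week 44: $58,070
Through Week 45: $59,070
Through Week 46: $69,590
Through Week 47: $70,310
Through Week 48: $89,300 ← exceeds threshold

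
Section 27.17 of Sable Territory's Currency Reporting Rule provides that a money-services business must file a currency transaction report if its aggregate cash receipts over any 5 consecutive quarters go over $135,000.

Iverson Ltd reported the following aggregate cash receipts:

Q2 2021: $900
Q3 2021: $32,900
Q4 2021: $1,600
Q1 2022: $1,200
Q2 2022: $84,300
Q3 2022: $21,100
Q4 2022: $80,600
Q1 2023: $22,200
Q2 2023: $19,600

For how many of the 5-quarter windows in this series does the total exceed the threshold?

Q2 2021–Q2 2022: $900 + $32,900 + $1,600 + $1,200 + $84,300 = $120,900 (under)
Q3 2021–Q3 2022: $32,900 + $1,600 + $1,200 + $84,300 + $21,100 = $141,100 (over)
Q4 2021–Q4 2022: $1,600 + $1,200 + $84,300 + $21,100 + $80,600 = $188,800 (over)
Q1 2022–Q1 2023: $1,200 + $84,300 + $21,100 + $80,600 + $22,200 = $209,400 (over)
Q2 2022–Q2 2023: $84,300 + $21,100 + $80,600 + $22,200 + $19,600 = $227,800 (over)
4 windows exceed the threshold.

4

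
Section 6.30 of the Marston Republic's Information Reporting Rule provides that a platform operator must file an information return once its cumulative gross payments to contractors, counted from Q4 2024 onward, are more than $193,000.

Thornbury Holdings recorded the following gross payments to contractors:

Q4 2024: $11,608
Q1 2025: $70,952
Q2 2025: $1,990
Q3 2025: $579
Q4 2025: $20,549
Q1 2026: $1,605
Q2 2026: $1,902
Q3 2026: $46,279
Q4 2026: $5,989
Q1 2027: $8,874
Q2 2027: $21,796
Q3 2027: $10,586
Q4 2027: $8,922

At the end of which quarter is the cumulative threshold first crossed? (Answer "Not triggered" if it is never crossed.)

Q3 2027

Through Q4 2024: $11,608
Through Q1 2025: $82,560
Through Q2 2025: $84,550
Through Q3 2025: $85,129
Through Q4 2025: $105,678
Through Q1 2026: $107,283
Through Q2 2026: $109,185
Through Q3 2026: $155,464
Through Q4 2026: $161,453
Through Q1 2027: $170,327
Through Q2 2027: $192,123
Through Q3 2027: $202,709 ← exceeds threshold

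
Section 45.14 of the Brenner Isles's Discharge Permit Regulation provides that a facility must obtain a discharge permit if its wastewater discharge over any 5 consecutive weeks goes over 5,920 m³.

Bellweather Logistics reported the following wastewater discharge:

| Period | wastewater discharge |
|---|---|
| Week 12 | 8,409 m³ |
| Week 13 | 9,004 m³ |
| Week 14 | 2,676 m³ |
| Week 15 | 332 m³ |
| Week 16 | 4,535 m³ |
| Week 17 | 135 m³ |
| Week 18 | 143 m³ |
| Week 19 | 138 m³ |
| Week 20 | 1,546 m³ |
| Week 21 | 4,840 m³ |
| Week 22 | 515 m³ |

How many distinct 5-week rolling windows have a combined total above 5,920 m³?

6

Week 12–Week 16: 8,409 m³ + 9,004 m³ + 2,676 m³ + 332 m³ + 4,535 m³ = 24,956 m³ (over)
Week 13–Week 17: 9,004 m³ + 2,676 m³ + 332 m³ + 4,535 m³ + 135 m³ = 16,682 m³ (over)
Week 14–Week 18: 2,676 m³ + 332 m³ + 4,535 m³ + 135 m³ + 143 m³ = 7,821 m³ (over)
Week 15–Week 19: 332 m³ + 4,535 m³ + 135 m³ + 143 m³ + 138 m³ = 5,283 m³ (under)
Week 16–Week 20: 4,535 m³ + 135 m³ + 143 m³ + 138 m³ + 1,546 m³ = 6,497 m³ (over)
Week 17–Week 21: 135 m³ + 143 m³ + 138 m³ + 1,546 m³ + 4,840 m³ = 6,802 m³ (over)
Week 18–Week 22: 143 m³ + 138 m³ + 1,546 m³ + 4,840 m³ + 515 m³ = 7,182 m³ (over)
6 windows exceed the threshold.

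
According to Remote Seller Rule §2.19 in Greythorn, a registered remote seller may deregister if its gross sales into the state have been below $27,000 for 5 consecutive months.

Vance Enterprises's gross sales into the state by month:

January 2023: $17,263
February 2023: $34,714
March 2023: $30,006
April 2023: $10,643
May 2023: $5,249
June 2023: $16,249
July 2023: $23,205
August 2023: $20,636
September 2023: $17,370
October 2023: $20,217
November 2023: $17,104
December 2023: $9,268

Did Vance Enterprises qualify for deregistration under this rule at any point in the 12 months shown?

Months below $27,000: January 2023, April 2023, May 2023, June 2023, July 2023, August 2023, September 2023, October 2023, November 2023, December 2023.
Longest run of consecutive months below the threshold: 9.
9 ≥ 5, so Vance Enterprises became eligible.

Yes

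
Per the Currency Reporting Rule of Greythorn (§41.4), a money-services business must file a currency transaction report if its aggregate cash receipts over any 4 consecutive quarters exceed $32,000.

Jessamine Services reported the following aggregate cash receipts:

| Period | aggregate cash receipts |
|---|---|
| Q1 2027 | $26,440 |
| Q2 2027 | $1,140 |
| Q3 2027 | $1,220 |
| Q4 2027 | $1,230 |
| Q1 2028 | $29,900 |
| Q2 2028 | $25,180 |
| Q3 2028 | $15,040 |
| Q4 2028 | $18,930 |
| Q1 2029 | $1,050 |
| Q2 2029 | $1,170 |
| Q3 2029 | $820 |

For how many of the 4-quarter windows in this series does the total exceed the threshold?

6

Q1 2027–Q4 2027: $26,440 + $1,140 + $1,220 + $1,230 = $30,030 (under)
Q2 2027–Q1 2028: $1,140 + $1,220 + $1,230 + $29,900 = $33,490 (over)
Q3 2027–Q2 2028: $1,220 + $1,230 + $29,900 + $25,180 = $57,530 (over)
Q4 2027–Q3 2028: $1,230 + $29,900 + $25,180 + $15,040 = $71,350 (over)
Q1 2028–Q4 2028: $29,900 + $25,180 + $15,040 + $18,930 = $89,050 (over)
Q2 2028–Q1 2029: $25,180 + $15,040 + $18,930 + $1,050 = $60,200 (over)
Q3 2028–Q2 2029: $15,040 + $18,930 + $1,050 + $1,170 = $36,190 (over)
Q4 2028–Q3 2029: $18,930 + $1,050 + $1,170 + $820 = $21,970 (under)
6 windows exceed the threshold.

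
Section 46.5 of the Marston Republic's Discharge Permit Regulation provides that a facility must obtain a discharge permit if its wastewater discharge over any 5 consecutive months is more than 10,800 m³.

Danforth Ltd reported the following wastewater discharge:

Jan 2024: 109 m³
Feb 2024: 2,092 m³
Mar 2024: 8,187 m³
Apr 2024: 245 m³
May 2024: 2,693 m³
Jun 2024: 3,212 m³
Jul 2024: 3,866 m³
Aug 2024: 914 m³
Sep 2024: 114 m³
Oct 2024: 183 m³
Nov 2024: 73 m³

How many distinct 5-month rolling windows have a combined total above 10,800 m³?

4

Jan 2024–May 2024: 109 m³ + 2,092 m³ + 8,187 m³ + 245 m³ + 2,693 m³ = 13,326 m³ (over)
Feb 2024–Jun 2024: 2,092 m³ + 8,187 m³ + 245 m³ + 2,693 m³ + 3,212 m³ = 16,429 m³ (over)
Mar 2024–Jul 2024: 8,187 m³ + 245 m³ + 2,693 m³ + 3,212 m³ + 3,866 m³ = 18,203 m³ (over)
Apr 2024–Aug 2024: 245 m³ + 2,693 m³ + 3,212 m³ + 3,866 m³ + 914 m³ = 10,930 m³ (over)
May 2024–Sep 2024: 2,693 m³ + 3,212 m³ + 3,866 m³ + 914 m³ + 114 m³ = 10,799 m³ (under)
Jun 2024–Oct 2024: 3,212 m³ + 3,866 m³ + 914 m³ + 114 m³ + 183 m³ = 8,289 m³ (under)
Jul 2024–Nov 2024: 3,866 m³ + 914 m³ + 114 m³ + 183 m³ + 73 m³ = 5,150 m³ (under)
4 windows exceed the threshold.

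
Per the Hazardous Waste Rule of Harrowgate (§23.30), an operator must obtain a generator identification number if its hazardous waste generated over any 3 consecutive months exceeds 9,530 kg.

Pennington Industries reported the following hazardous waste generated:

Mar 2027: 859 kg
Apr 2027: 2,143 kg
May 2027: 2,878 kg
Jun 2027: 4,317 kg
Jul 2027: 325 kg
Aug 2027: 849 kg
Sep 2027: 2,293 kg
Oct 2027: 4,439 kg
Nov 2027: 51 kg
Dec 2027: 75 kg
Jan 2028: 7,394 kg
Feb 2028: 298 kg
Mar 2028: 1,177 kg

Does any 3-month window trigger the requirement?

No

Mar 2027–May 2027: 859 kg + 2,143 kg + 2,878 kg = 5,880 kg (under)
Apr 2027–Jun 2027: 2,143 kg + 2,878 kg + 4,317 kg = 9,338 kg (under)
May 2027–Jul 2027: 2,878 kg + 4,317 kg + 325 kg = 7,520 kg (under)
Jun 2027–Aug 2027: 4,317 kg + 325 kg + 849 kg = 5,491 kg (under)
Jul 2027–Sep 2027: 325 kg + 849 kg + 2,293 kg = 3,467 kg (under)
Aug 2027–Oct 2027: 849 kg + 2,293 kg + 4,439 kg = 7,581 kg (under)
Sep 2027–Nov 2027: 2,293 kg + 4,439 kg + 51 kg = 6,783 kg (under)
Oct 2027–Dec 2027: 4,439 kg + 51 kg + 75 kg = 4,565 kg (under)
Nov 2027–Jan 2028: 51 kg + 75 kg + 7,394 kg = 7,520 kg (under)
Dec 2027–Feb 2028: 75 kg + 7,394 kg + 298 kg = 7,767 kg (under)
Jan 2028–Mar 2028: 7,394 kg + 298 kg + 1,177 kg = 8,869 kg (under)
No window exceeds 9,530 kg.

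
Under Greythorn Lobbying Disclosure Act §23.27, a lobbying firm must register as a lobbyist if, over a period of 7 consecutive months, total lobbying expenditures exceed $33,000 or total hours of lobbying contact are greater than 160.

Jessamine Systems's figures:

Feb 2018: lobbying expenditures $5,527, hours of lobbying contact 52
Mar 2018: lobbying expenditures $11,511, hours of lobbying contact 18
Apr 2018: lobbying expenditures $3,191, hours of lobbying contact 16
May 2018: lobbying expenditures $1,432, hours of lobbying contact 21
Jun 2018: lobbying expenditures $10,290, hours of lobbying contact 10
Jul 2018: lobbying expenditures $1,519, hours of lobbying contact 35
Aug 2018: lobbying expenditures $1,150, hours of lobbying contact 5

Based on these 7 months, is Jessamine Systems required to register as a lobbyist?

Total lobbying expenditures: $5,527 + $11,511 + $3,191 + $1,432 + $10,290 + $1,519 + $1,150 = $34,620 (> $33,000).
Total hours of lobbying contact: 52 + 18 + 16 + 21 + 10 + 35 + 5 = 157 (≤ 160).
The test is 'or': at least one threshold is exceeded.

Yes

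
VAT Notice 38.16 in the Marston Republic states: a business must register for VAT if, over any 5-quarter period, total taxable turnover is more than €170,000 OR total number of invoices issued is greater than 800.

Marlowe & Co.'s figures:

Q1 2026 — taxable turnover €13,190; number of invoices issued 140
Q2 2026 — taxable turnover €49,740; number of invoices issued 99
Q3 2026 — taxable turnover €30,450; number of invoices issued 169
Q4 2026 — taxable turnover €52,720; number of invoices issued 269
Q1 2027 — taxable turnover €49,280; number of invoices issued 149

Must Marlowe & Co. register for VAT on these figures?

Total taxable turnover: €13,190 + €49,740 + €30,450 + €52,720 + €49,280 = €195,380 (> €170,000).
Total number of invoices issued: 140 + 99 + 169 + 269 + 149 = 826 (> 800).
The test is 'or': at least one threshold is exceeded.

Yes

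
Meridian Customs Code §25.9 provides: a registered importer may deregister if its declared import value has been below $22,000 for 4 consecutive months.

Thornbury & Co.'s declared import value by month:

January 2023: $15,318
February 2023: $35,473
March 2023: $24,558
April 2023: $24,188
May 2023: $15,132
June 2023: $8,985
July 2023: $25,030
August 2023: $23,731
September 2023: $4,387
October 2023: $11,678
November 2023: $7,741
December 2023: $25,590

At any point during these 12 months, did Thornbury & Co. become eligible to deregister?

No

Months below $22,000: January 2023, May 2023, June 2023, September 2023, October 2023, November 2023.
Longest run of consecutive months below the threshold: 3.
3 < 4, so Thornbury & Co. never became eligible.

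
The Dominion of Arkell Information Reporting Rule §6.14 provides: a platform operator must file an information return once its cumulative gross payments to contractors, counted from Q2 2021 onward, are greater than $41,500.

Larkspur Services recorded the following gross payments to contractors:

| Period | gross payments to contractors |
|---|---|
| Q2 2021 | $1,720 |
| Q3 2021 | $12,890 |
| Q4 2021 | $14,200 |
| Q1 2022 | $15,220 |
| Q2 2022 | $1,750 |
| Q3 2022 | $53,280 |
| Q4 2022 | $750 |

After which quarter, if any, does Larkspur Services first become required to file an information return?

Through Q2 2021: $1,720
Through Q3 2021: $14,610
Through Q4 2021: $28,810
Through Q1 2022: $44,030 ← exceeds threshold

Q1 2022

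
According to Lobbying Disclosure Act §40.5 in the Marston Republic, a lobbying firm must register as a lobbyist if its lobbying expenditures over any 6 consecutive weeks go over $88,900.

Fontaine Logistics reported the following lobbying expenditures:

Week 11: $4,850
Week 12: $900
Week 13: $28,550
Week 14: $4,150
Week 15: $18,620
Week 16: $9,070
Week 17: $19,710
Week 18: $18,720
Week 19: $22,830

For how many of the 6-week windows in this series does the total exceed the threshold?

Week 11–Week 16: $4,850 + $900 + $28,550 + $4,150 + $18,620 + $9,070 = $66,140 (under)
Week 12–Week 17: $900 + $28,550 + $4,150 + $18,620 + $9,070 + $19,710 = $81,000 (under)
Week 13–Week 18: $28,550 + $4,150 + $18,620 + $9,070 + $19,710 + $18,720 = $98,820 (over)
Week 14–Week 19: $4,150 + $18,620 + $9,070 + $19,710 + $18,720 + $22,830 = $93,100 (over)
2 windows exceed the threshold.

2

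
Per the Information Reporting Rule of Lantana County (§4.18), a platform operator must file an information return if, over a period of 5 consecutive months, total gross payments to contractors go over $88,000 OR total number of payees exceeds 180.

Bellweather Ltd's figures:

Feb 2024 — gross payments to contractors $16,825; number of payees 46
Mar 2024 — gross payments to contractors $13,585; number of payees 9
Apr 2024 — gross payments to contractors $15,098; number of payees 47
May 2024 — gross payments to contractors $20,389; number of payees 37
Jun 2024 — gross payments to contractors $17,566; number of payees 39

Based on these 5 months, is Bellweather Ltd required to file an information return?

Total gross payments to contractors: $16,825 + $13,585 + $15,098 + $20,389 + $17,566 = $83,463 (≤ $88,000).
Total number of payees: 46 + 9 + 47 + 37 + 39 = 178 (≤ 180).
The test is 'or': neither threshold is exceeded.

No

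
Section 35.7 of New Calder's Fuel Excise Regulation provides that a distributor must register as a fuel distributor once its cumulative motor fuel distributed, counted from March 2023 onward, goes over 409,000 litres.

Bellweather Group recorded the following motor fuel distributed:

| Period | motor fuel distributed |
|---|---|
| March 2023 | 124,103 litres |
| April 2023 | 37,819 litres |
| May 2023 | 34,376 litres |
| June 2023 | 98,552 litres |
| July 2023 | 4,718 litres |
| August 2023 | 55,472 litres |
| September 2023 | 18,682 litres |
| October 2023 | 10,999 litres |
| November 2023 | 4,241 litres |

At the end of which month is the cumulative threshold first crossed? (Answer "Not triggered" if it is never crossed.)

Not triggered

Through March 2023: 124,103 litres
Through April 2023: 161,922 litres
Through May 2023: 196,298 litres
Through June 2023: 294,850 litres
Through July 2023: 299,568 litres
Through August 2023: 355,040 litres
Through September 2023: 373,722 litres
Through October 2023: 384,721 litres
Through November 2023: 388,962 litres
Final cumulative total 388,962 litres ≤ 409,000 litres; the threshold is never exceeded.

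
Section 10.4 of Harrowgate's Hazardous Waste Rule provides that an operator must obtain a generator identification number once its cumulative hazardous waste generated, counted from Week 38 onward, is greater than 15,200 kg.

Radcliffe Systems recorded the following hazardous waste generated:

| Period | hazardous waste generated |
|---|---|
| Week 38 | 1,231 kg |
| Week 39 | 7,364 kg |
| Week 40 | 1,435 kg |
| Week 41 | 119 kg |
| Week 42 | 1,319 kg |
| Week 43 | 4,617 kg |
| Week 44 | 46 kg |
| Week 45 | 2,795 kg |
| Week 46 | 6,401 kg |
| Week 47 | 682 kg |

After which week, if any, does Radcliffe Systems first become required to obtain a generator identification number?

Through Week 38: 1,231 kg
Through Week 39: 8,595 kg
Through Week 40: 10,030 kg
Through Week 41: 10,149 kg
Through Week 42: 11,468 kg
Through Week 43: 16,085 kg ← exceeds threshold

Week 43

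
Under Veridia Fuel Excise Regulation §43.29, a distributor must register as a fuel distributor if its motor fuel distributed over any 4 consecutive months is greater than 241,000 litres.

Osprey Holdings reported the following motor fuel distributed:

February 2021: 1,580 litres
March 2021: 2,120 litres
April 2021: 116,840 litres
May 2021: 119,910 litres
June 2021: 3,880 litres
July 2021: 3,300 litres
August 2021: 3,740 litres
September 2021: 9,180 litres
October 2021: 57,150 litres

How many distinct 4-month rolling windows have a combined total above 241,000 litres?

February 2021–May 2021: 1,580 litres + 2,120 litres + 116,840 litres + 119,910 litres = 240,450 litres (under)
March 2021–June 2021: 2,120 litres + 116,840 litres + 119,910 litres + 3,880 litres = 242,750 litres (over)
April 2021–July 2021: 116,840 litres + 119,910 litres + 3,880 litres + 3,300 litres = 243,930 litres (over)
May 2021–August 2021: 119,910 litres + 3,880 litres + 3,300 litres + 3,740 litres = 130,830 litres (under)
June 2021–September 2021: 3,880 litres + 3,300 litres + 3,740 litres + 9,180 litres = 20,100 litres (under)
July 2021–October 2021: 3,300 litres + 3,740 litres + 9,180 litres + 57,150 litres = 73,370 litres (under)
2 windows exceed the threshold.

2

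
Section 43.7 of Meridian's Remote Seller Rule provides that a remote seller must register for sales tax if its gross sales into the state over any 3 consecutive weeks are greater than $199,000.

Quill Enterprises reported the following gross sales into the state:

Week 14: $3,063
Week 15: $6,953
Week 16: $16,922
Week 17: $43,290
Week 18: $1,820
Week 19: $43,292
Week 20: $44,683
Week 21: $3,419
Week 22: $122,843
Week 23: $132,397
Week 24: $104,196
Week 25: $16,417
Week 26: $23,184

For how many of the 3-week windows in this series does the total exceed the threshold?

3

Week 14–Week 16: $3,063 + $6,953 + $16,922 = $26,938 (under)
Week 15–Week 17: $6,953 + $16,922 + $43,290 = $67,165 (under)
Week 16–Week 18: $16,922 + $43,290 + $1,820 = $62,032 (under)
Week 17–Week 19: $43,290 + $1,820 + $43,292 = $88,402 (under)
Week 18–Week 20: $1,820 + $43,292 + $44,683 = $89,795 (under)
Week 19–Week 21: $43,292 + $44,683 + $3,419 = $91,394 (under)
Week 20–Week 22: $44,683 + $3,419 + $122,843 = $170,945 (under)
Week 21–Week 23: $3,419 + $122,843 + $132,397 = $258,659 (over)
Week 22–Week 24: $122,843 + $132,397 + $104,196 = $359,436 (over)
Week 23–Week 25: $132,397 + $104,196 + $16,417 = $253,010 (over)
Week 24–Week 26: $104,196 + $16,417 + $23,184 = $143,797 (under)
3 windows exceed the threshold.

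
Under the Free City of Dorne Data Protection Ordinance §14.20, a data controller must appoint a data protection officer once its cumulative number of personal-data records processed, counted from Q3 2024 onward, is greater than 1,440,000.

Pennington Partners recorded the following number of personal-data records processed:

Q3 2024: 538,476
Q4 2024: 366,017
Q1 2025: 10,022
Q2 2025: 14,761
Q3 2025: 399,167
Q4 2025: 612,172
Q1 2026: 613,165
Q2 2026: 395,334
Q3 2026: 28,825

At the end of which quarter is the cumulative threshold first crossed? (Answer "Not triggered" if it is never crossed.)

Q4 2025

Through Q3 2024: 538,476
Through Q4 2024: 904,493
Through Q1 2025: 914,515
Through Q2 2025: 929,276
Through Q3 2025: 1,328,443
Through Q4 2025: 1,940,615 ← exceeds threshold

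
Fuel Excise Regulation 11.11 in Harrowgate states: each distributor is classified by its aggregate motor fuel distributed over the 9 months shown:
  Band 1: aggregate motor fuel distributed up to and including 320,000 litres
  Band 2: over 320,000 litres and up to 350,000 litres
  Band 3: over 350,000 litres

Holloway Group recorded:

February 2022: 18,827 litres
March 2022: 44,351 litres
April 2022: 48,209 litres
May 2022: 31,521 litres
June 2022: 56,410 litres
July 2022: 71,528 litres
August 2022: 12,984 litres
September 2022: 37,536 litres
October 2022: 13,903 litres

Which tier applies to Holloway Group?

Band 2

Aggregate motor fuel distributed: 18,827 litres + 44,351 litres + 48,209 litres + 31,521 litres + 56,410 litres + 71,528 litres + 12,984 litres + 37,536 litres + 13,903 litres = 335,269 litres.
320,000 litres < 335,269 litres ≤ 350,000 litres, so Band 2 applies.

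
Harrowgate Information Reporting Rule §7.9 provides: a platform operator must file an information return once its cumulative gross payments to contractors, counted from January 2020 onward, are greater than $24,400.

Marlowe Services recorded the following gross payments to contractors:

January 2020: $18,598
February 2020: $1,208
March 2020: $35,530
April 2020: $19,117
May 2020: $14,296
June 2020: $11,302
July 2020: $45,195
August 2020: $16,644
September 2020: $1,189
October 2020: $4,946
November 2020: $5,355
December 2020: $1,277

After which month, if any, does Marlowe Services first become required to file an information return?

March 2020

Through January 2020: $18,598
Through February 2020: $19,806
Through March 2020: $55,336 ← exceeds threshold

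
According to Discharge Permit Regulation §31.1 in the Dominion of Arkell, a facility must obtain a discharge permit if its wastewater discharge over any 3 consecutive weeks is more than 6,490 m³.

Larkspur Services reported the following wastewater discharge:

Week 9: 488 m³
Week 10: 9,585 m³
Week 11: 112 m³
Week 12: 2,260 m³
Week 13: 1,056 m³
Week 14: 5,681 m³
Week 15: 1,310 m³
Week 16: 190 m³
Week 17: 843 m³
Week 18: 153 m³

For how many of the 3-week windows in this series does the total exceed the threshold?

5

Week 9–Week 11: 488 m³ + 9,585 m³ + 112 m³ = 10,185 m³ (over)
Week 10–Week 12: 9,585 m³ + 112 m³ + 2,260 m³ = 11,957 m³ (over)
Week 11–Week 13: 112 m³ + 2,260 m³ + 1,056 m³ = 3,428 m³ (under)
Week 12–Week 14: 2,260 m³ + 1,056 m³ + 5,681 m³ = 8,997 m³ (over)
Week 13–Week 15: 1,056 m³ + 5,681 m³ + 1,310 m³ = 8,047 m³ (over)
Week 14–Week 16: 5,681 m³ + 1,310 m³ + 190 m³ = 7,181 m³ (over)
Week 15–Week 17: 1,310 m³ + 190 m³ + 843 m³ = 2,343 m³ (under)
Week 16–Week 18: 190 m³ + 843 m³ + 153 m³ = 1,186 m³ (under)
5 windows exceed the threshold.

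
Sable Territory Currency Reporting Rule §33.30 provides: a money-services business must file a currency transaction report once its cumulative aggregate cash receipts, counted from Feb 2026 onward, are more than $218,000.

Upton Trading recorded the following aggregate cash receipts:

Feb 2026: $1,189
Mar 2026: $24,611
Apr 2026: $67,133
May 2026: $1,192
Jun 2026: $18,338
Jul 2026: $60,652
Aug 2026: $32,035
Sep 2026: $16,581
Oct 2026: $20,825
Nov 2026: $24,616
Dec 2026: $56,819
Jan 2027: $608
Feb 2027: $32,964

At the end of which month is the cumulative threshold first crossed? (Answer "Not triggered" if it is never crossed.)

Through Feb 2026: $1,189
Through Mar 2026: $25,800
Through Apr 2026: $92,933
Through May 2026: $94,125
Through Jun 2026: $112,463
Through Jul 2026: $173,115
Through Aug 2026: $205,150
Through Sep 2026: $221,731 ← exceeds threshold

Sep 2026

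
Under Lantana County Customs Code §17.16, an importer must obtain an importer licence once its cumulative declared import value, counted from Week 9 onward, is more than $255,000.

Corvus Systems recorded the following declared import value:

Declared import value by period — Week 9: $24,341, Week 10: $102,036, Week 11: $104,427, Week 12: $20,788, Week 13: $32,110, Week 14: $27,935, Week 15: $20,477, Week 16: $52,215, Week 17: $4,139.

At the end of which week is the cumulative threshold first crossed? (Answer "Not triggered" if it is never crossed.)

Week 13

Through Week 9: $24,341
Through Week 10: $126,377
Through Week 11: $230,804
Through Week 12: $251,592
Through Week 13: $283,702 ← exceeds threshold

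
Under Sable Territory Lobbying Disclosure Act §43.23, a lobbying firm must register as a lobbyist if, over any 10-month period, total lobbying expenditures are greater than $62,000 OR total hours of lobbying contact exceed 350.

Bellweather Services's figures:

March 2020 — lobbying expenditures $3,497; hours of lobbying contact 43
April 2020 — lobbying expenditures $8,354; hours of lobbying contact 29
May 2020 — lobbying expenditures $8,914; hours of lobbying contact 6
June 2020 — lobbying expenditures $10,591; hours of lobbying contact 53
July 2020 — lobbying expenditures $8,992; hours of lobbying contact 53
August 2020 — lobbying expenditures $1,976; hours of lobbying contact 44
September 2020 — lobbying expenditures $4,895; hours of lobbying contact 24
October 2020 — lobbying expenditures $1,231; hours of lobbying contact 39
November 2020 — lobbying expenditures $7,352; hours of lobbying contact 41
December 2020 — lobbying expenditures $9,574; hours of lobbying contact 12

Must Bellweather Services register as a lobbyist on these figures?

Yes

Total lobbying expenditures: $3,497 + $8,354 + $8,914 + $10,591 + $8,992 + $1,976 + $4,895 + $1,231 + $7,352 + $9,574 = $65,376 (> $62,000).
Total hours of lobbying contact: 43 + 29 + 6 + 53 + 53 + 44 + 24 + 39 + 41 + 12 = 344 (≤ 350).
The test is 'or': at least one threshold is exceeded.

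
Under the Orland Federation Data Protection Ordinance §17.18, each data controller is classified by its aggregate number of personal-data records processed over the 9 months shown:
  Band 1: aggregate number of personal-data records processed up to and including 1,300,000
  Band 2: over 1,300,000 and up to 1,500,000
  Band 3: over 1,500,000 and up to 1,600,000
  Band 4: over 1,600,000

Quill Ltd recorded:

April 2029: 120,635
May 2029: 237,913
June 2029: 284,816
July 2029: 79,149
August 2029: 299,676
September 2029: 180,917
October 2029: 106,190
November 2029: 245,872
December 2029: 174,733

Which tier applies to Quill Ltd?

Aggregate number of personal-data records processed: 120,635 + 237,913 + 284,816 + 79,149 + 299,676 + 180,917 + 106,190 + 245,872 + 174,733 = 1,729,901.
1,729,901 > 1,600,000, so Band 4 applies.

Band 4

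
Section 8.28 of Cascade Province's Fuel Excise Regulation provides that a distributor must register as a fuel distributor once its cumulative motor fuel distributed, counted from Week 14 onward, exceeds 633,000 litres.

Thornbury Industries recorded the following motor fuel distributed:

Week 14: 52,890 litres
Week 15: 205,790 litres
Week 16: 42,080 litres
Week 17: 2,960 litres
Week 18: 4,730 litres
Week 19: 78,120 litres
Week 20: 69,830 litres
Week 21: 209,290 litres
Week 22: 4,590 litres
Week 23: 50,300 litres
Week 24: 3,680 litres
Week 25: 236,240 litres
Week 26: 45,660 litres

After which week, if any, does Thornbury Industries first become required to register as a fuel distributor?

Through Week 14: 52,890 litres
Through Week 15: 258,680 litres
Through Week 16: 300,760 litres
Through Week 17: 303,720 litres
Through Week 18: 308,450 litres
Through Week 19: 386,570 litres
Through Week 20: 456,400 litres
Through Week 21: 665,690 litres ← exceeds threshold

Week 21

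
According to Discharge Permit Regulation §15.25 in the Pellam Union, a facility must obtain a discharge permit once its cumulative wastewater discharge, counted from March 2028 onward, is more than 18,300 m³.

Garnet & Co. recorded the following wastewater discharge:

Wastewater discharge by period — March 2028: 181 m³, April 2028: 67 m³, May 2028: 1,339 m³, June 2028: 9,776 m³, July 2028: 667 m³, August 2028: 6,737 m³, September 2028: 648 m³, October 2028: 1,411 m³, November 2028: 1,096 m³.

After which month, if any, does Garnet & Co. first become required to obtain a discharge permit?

Through March 2028: 181 m³
Through April 2028: 248 m³
Through May 2028: 1,587 m³
Through June 2028: 11,363 m³
Through July 2028: 12,030 m³
Through August 2028: 18,767 m³ ← exceeds threshold

August 2028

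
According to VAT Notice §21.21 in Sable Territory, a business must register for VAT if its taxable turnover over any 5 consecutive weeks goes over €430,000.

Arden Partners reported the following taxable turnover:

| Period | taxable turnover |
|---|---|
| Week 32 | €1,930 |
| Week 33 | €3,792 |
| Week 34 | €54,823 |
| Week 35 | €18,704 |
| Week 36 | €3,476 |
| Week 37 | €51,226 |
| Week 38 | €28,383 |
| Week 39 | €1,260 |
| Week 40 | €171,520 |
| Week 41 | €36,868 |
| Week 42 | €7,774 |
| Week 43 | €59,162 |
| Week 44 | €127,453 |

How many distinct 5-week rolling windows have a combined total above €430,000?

Week 32–Week 36: €1,930 + €3,792 + €54,823 + €18,704 + €3,476 = €82,725 (under)
Week 33–Week 37: €3,792 + €54,823 + €18,704 + €3,476 + €51,226 = €132,021 (under)
Week 34–Week 38: €54,823 + €18,704 + €3,476 + €51,226 + €28,383 = €156,612 (under)
Week 35–Week 39: €18,704 + €3,476 + €51,226 + €28,383 + €1,260 = €103,049 (under)
Week 36–Week 40: €3,476 + €51,226 + €28,383 + €1,260 + €171,520 = €255,865 (under)
Week 37–Week 41: €51,226 + €28,383 + €1,260 + €171,520 + €36,868 = €289,257 (under)
Week 38–Week 42: €28,383 + €1,260 + €171,520 + €36,868 + €7,774 = €245,805 (under)
Week 39–Week 43: €1,260 + €171,520 + €36,868 + €7,774 + €59,162 = €276,584 (under)
Week 40–Week 44: €171,520 + €36,868 + €7,774 + €59,162 + €127,453 = €402,777 (under)
0 windows exceed the threshold.

0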